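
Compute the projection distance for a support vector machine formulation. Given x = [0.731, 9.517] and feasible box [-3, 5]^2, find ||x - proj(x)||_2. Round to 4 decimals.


Project each component onto [-3, 5].
clip(0.731) = 0.731, clip(9.517) = 5.0
Projection = [0.731, 5.0]
Squared diffs: [0.0, 20.4033]
Distance = sqrt(20.4033) = 4.517


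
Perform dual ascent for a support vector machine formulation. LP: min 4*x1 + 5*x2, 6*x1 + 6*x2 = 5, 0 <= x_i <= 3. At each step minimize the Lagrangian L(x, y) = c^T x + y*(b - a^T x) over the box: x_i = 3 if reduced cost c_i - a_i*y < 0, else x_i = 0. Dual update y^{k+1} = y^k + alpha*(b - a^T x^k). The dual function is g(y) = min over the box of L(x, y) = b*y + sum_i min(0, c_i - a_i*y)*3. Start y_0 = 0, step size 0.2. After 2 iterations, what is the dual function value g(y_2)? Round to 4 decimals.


Dual ascent for LP: min 4*x1 + 5*x2, 6*x1 + 6*x2 = 5, 0 <= x_i <= 3
Step 1: y^k = 0.0, reduced costs: (4.0, 5.0)
  x^k = (0.0, 0.0), subgradient = b - a^T x = 5.0
  y^{k+1} = 0.0 + 0.2*5.0 = 1.0
Step 2: y^k = 1.0, reduced costs: (-2.0, -1.0)
  x^k = (3.0, 3.0), subgradient = b - a^T x = -31.0
  y^{k+1} = 1.0 + 0.2*-31.0 = -5.2
Dual objective at y_2 = -5.2: reduced costs (35.2, 36.2), box minimizer x = (0.0, 0.0)
g(y_2) = b*y + (c1 - a1*y)*x1 + (c2 - a2*y)*x2 = 5*(-5.2) + 35.2*0.0 + 36.2*0.0 = -26.0 + 0.0 + 0.0 = -26.0


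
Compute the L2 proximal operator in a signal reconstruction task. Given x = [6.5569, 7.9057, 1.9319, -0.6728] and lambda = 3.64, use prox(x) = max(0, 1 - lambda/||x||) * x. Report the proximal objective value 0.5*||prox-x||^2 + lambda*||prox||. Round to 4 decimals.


Step 1: Compute ||x||.
||x|| = 10.4727
Step 2: Compute scaling factor.
scale = max(0, 1 - 3.64/10.4727) = 0.6524
Step 3: prox(x) = [4.2779, 5.1579, 1.2604, -0.439]
||prox(x)|| = 6.8327
Step 4: Proximal objective.
0.5*||prox-x||^2 = 6.6248
lambda*||prox|| = 24.871
Total = 31.4959


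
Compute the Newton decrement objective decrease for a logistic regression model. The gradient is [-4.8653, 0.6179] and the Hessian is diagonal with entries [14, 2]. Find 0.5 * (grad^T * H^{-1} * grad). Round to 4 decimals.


Step 1: H is diagonal, so H^(-1) * g = [-0.3475, 0.309].
Step 2: g^T H^(-1) g = sum_i g_i^2 / H_ii
  = (-4.8653)^2/14 + (0.6179)^2/2
  = 1.6908 + 0.1909 = 1.8817
Step 3: Objective decrease = 0.5 * g^T H^(-1) g = 0.9408


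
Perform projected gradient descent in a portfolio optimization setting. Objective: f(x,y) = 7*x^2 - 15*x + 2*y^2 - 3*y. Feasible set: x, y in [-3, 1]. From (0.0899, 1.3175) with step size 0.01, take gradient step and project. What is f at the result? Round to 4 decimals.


Step 1: Compute gradient at (0.0899, 1.3175).
grad_x = 2*7*0.0899 - 15 = -13.7414
grad_y = 2*2*1.3175 - 3 = 2.27
Step 2: Gradient step.
x_raw = 0.0899 - 0.01*-13.7414 = 0.2273
y_raw = 1.3175 - 0.01*2.27 = 1.2948
Step 3: Project onto [-3, 1].
x_proj = clip(0.2273) = 0.2273
y_proj = clip(1.2948) = 1.0
Step 4: Evaluate f.
f(0.2273, 1.0) = -4.048


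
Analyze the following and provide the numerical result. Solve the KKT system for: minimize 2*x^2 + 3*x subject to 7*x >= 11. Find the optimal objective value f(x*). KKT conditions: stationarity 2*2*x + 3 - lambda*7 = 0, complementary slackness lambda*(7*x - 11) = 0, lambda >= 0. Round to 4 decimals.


Step 1: Try lambda = 0 (constraint inactive).
x_unc = -3/(2*2) = -0.75
Check: 7*-0.75 = -5.25 < 11 -- violated!
Step 2: Constraint must be active: 7*x = 11
x* = 11/7 = 1.5714 (rounded; the exact value 11/7 is used below)
lambda = (2*2*(11/7) + 3)/7 = 1.3265
Step 3: Compute optimal value.
f(x*) = 2*(11/7)^2 + 3*(11/7) = 9.6531


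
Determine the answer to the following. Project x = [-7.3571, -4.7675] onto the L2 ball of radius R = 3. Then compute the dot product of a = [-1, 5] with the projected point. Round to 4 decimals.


Step 1: Compute ||x|| (intermediates to 6 decimals).
||x|| = sqrt((-7.3571)^2 + (-4.7675)^2) = 8.766754
Step 2: Project.
Since ||x|| > R, scale = R/||x|| = 3/8.766754 = 0.342202, proj(x) = scale * x
proj(x) = [-2.517614, -1.631448]
Step 3: Dot product.
a^T * proj(x) = -1*(-2.517614) + 5*(-1.631448) = -5.6396


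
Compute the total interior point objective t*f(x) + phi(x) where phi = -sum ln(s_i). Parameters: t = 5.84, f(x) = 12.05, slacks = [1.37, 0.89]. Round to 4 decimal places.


Step 1: Compute log-barrier.
ln values: [0.3148, -0.1165]
phi = -(0.3148 - 0.1165) = -0.1983
Step 2: Compute augmented objective.
t*f(x) = 5.84*12.05 = 70.372
Total = 70.372 - 0.1983 = 70.1737


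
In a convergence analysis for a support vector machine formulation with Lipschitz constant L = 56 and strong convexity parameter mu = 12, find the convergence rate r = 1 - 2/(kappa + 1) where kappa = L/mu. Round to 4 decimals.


Step 1: Compute the condition number.
kappa = L/mu = 56/12 = 4.6667
Step 2: Compute the convergence rate.
r = 1 - 2/(kappa + 1) = 1 - 2*mu/(L + mu) = (L - mu)/(L + mu) = 44/68 = 0.6471


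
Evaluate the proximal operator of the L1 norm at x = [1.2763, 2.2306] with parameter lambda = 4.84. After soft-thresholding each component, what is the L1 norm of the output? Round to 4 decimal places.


Soft-thresholding with lambda = 4.84:
prox(1.2763) = sign(1.2763)*max(|1.2763| - 4.84, 0) = 0.0
prox(2.2306) = sign(2.2306)*max(|2.2306| - 4.84, 0) = 0.0
prox(x) = [0.0, 0.0]
||prox(x)||_1 = 0.0 + 0.0 = 0.0


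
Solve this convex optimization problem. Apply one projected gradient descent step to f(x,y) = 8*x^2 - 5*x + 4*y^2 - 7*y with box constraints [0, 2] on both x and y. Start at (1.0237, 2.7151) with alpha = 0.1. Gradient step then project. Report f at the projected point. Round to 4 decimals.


Step 1: Compute gradient at (1.0237, 2.7151).
grad_x = 2*8*1.0237 - 5 = 11.3792
grad_y = 2*4*2.7151 - 7 = 14.7208
Step 2: Gradient step.
x_raw = 1.0237 - 0.1*11.3792 = -0.1142
y_raw = 2.7151 - 0.1*14.7208 = 1.243
Step 3: Project onto [0, 2].
x_proj = clip(-0.1142) = 0.0
y_proj = clip(1.243) = 1.243
Step 4: Evaluate f.
f(0.0, 1.243) = -2.5207


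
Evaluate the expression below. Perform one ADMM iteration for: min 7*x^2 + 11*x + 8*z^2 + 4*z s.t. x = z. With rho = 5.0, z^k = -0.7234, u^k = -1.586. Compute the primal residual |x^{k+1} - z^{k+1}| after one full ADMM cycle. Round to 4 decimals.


ADMM iteration with rho = 5.0, z^k = -0.7234, u^k = -1.586
Step 1: x-update.
Minimize 7*x^2 + 11*x + (5.0/2)*(x + 0.7234 - 1.586)^2
FOC: (2*7 + 5.0)*x = -11 + 5.0*(-0.7234 + 1.586)
x^{k+1} = -0.3519
Step 2: z-update.
Minimize 8*z^2 + 4*z + (5.0/2)*(-0.3519 - z - 1.586)^2
FOC: (2*8 + 5.0)*z = -4 + 5.0*(-0.3519 - 1.586)
z^{k+1} = -0.6519
Step 3: u-update.
u^{k+1} = -1.586 - 0.3519 + 0.6519 = -1.2861
Step 4: Primal residual = |-0.3519 + 0.6519| = 0.2999


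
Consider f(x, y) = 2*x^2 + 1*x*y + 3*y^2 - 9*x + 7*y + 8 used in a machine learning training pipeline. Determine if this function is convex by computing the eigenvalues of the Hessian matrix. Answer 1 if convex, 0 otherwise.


The Hessian of f(x,y) = 2*x^2 + 1*x*y + 3*y^2 - 9*x + 7*y + 8 is:
H = [[4, 1], [1, 6]]
Trace = 4 + 6 = 10
Determinant = 4*6 - (1)^2 = 23
Discriminant = (10)^2 - 4*23 = 8.0
Eigenvalues: lambda_1 = 3.5858, lambda_2 = 6.4142
The function is convex.

1


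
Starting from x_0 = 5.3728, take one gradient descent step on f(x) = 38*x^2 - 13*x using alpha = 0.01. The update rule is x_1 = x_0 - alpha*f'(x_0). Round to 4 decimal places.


We compute the gradient at x_0 and apply the update.
f'(x) = 76*x - 13
f'(5.3728) = 76*5.3728 - 13 = 395.3328
x_1 = 5.3728 - 0.01*395.3328 = 1.4195


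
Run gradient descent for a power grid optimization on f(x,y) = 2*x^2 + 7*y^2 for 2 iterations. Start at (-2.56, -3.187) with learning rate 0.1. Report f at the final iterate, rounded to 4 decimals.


Gradient descent on f(x,y) = 2*x^2 + 7*y^2.
Starting point: (-2.56, -3.187), alpha = 0.1
Step 1: grad_x = 2*2*-2.56 = -10.24, grad_y = 2*7*-3.187 = -44.618
  x_1 = -2.56 - 0.1*-10.24 = -1.536
  y_1 = -3.187 - 0.1*-44.618 = 1.2748
Step 2: grad_x = 2*2*-1.536 = -6.144, grad_y = 2*7*1.2748 = 17.8472
  x_2 = -1.536 - 0.1*-6.144 = -0.9216
  y_2 = 1.2748 - 0.1*17.8472 = -0.5099
f(-0.9216, -0.5099) = 2*(-0.9216)^2 + 7*(-0.5099)^2 = 3.5188


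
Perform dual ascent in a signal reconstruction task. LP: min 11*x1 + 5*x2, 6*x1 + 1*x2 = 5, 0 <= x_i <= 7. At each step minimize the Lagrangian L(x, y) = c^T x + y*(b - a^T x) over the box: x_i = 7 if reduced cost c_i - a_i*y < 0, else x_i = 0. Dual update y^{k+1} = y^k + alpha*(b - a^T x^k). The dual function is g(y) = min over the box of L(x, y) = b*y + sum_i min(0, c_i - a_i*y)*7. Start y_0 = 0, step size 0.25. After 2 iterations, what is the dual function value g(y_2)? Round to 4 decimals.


Dual ascent for LP: min 11*x1 + 5*x2, 6*x1 + 1*x2 = 5, 0 <= x_i <= 7
Step 1: y^k = 0.0, reduced costs: (11.0, 5.0)
  x^k = (0.0, 0.0), subgradient = b - a^T x = 5.0
  y^{k+1} = 0.0 + 0.25*5.0 = 1.25
Step 2: y^k = 1.25, reduced costs: (3.5, 3.75)
  x^k = (0.0, 0.0), subgradient = b - a^T x = 5.0
  y^{k+1} = 1.25 + 0.25*5.0 = 2.5
Dual objective at y_2 = 2.5: reduced costs (-4.0, 2.5), box minimizer x = (7.0, 0.0)
g(y_2) = b*y + (c1 - a1*y)*x1 + (c2 - a2*y)*x2 = 5*2.5 + (-4.0)*7.0 + 2.5*0.0 = 12.5 - 28.0 + 0.0 = -15.5


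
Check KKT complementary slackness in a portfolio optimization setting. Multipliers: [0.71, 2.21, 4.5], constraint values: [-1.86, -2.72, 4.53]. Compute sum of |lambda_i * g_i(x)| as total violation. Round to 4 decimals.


KKT complementary slackness check:
lambda_1 * g_1 = 0.71 * -1.86 = -1.3206
lambda_2 * g_2 = 2.21 * -2.72 = -6.0112
lambda_3 * g_3 = 4.5 * 4.53 = 20.385
Total violation = 1.3206 + 6.0112 + 20.385 = 27.7168


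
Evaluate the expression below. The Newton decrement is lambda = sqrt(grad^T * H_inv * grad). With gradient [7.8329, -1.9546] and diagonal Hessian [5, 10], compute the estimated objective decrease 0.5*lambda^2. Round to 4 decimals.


Step 1: H is diagonal, so H^(-1) * g = [1.5666, -0.1955].
Step 2: g^T H^(-1) g = sum_i g_i^2 / H_ii
  = (7.8329)^2/5 + (-1.9546)^2/10
  = 12.2709 + 0.382 = 12.6529
Step 3: Objective decrease = 0.5 * g^T H^(-1) g = 6.3265


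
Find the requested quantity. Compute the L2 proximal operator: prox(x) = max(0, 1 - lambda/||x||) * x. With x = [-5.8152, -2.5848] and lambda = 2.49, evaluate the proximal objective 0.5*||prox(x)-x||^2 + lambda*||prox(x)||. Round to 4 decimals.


Step 1: Compute ||x||.
||x|| = 6.3638
Step 2: Compute scaling factor.
scale = max(0, 1 - 2.49/6.3638) = 0.6087
Step 3: prox(x) = [-3.5398, -1.5734]
||prox(x)|| = 3.8738
Step 4: Proximal objective.
0.5*||prox-x||^2 = 3.1001
lambda*||prox|| = 9.6458
Total = 12.7458


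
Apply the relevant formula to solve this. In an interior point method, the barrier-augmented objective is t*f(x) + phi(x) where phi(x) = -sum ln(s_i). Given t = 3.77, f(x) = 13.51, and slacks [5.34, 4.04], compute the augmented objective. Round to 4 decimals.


Step 1: Compute log-barrier.
ln values: [1.6752, 1.3962]
phi = -(1.6752 + 1.3962) = -3.0715
Step 2: Compute augmented objective.
t*f(x) = 3.77*13.51 = 50.9327
Total = 50.9327 - 3.0715 = 47.8612


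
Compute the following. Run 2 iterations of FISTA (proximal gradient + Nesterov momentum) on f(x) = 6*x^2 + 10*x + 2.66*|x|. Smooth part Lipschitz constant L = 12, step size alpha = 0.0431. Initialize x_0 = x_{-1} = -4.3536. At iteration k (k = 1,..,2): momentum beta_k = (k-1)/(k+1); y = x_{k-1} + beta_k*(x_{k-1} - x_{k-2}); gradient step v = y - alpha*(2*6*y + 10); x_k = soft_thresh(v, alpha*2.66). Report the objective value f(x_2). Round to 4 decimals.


FISTA on f(x) = 6*x^2 + 10*x + 2.66*|x|
L = 12, alpha = 0.0431
Iteration 1: beta = 0.0, y = -4.3536 + 0.0*(-4.3536 + 4.3536) = -4.3536
  grad(y) = -42.2432, v = y - alpha*grad = -2.5329
  prox(v) = soft_thresh(-2.5329, 0.1146) = -2.4183
Iteration 2: beta = 0.3333, y = -2.4183 + 0.3333*(-2.4183 + 4.3536) = -1.7732
  grad(y) = -11.278, v = y - alpha*grad = -1.2871
  prox(v) = soft_thresh(-1.2871, 0.1146) = -1.1724
f(x_2) = 6*(-1.1724)^2 + 10*(-1.1724) + 2.66*|-1.1724| = -0.358


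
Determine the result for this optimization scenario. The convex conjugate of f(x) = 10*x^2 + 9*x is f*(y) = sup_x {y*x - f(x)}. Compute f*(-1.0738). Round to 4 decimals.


f*(y) = sup_x {y*x - a*x^2 - b*x} = sup_x {(y-b)*x - a*x^2}
FOC: (y - b) - 2a*x = 0 => x* = (y - b)/(2a)
x* = (-1.0738 - 9)/(2*10) = -0.5037
f*(-1.0738) = (y-b)^2/(4a) = (-1.0738 - 9)^2/(4*10)
= 101.4814/40 = 2.537


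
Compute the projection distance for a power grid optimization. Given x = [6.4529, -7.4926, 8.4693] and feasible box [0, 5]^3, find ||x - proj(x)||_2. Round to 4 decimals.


Project each component onto [0, 5].
clip(6.4529) = 5.0, clip(-7.4926) = 0.0, clip(8.4693) = 5.0
Projection = [5.0, 0.0, 5.0]
Squared diffs: [2.1109, 56.1391, 12.036]
Distance = sqrt(70.286) = 8.3837


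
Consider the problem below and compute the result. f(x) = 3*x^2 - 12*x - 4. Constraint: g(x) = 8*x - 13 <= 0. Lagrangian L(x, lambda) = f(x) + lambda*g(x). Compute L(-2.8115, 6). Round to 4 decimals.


Step 1: Evaluate f(x).
f(-2.8115) = 3*(-2.8115)^2 - 12*(-2.8115) - 4 = 53.4516
Step 2: Evaluate g(x).
g(-2.8115) = 8*-2.8115 - 13 = -35.492
Step 3: Compute Lagrangian.
L = 53.4516 + 6*-35.492 = -159.5004


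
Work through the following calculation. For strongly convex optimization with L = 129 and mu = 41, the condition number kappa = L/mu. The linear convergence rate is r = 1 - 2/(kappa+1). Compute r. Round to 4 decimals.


Step 1: Compute the condition number.
kappa = L/mu = 129/41 = 3.1463
Step 2: Compute the convergence rate.
r = 1 - 2/(kappa + 1) = 1 - 2*mu/(L + mu) = (L - mu)/(L + mu) = 88/170 = 0.5176


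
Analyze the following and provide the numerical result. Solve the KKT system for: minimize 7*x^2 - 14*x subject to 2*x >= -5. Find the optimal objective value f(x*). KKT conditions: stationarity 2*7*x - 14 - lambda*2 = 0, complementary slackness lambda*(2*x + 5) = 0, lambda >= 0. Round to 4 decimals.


Step 1: Try lambda = 0 (constraint inactive).
Stationarity: 2*7*x - 14 = 0
x* = 14/(2*7) = 1.0
Check constraint: 2*1.0 = 2.0 >= -5 -- satisfied.
Step 2: Compute optimal value.
f(x*) = 7*1.0^2 - 14*1.0 = -7.0


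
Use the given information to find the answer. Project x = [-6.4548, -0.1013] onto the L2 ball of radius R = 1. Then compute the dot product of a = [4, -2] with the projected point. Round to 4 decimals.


Step 1: Compute ||x|| (intermediates to 6 decimals).
||x|| = sqrt((-6.4548)^2 + (-0.1013)^2) = 6.455595
Step 2: Project.
Since ||x|| > R, scale = R/||x|| = 1/6.455595 = 0.154904, proj(x) = scale * x
proj(x) = [-0.999874, -0.015692]
Step 3: Dot product.
a^T * proj(x) = 4*(-0.999874) - 2*(-0.015692) = -3.9681


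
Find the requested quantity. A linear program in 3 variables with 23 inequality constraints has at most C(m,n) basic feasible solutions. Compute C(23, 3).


Each vertex corresponds to some choice of n active constraints out of m, so the number of vertices is at most C(m, n) = m! / (n!(m-n)!).
m = 23, n = 3
Numerator: 23 * 22 * 21
Denominator: 3! = 6
C(23, 3) = 1771


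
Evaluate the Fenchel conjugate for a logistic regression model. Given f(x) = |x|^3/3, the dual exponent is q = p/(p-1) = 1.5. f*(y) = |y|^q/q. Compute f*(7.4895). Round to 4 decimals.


The conjugate exponent q satisfies 1/p + 1/q = 1.
p = 3, so q = 3/(3 - 1) = 1.5
|y|^q = 7.4895^1.5 = 20.4965
f*(7.4895) = 20.4965 / 1.5 = 13.6643


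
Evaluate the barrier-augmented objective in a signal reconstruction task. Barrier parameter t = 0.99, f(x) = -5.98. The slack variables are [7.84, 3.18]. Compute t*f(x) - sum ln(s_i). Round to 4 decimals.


Step 1: Compute log-barrier.
ln values: [2.0592, 1.1569]
phi = -(2.0592 + 1.1569) = -3.2161
Step 2: Compute augmented objective.
t*f(x) = 0.99*-5.98 = -5.9202
Total = -5.9202 - 3.2161 = -9.1363


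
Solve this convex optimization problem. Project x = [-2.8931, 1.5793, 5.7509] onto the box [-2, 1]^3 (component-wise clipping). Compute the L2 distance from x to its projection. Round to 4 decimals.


Project each component onto [-2, 1].
clip(-2.8931) = -2.0, clip(1.5793) = 1.0, clip(5.7509) = 1.0
Projection = [-2.0, 1.0, 1.0]
Squared diffs: [0.7976, 0.3356, 22.5711]
Distance = sqrt(23.7043) = 4.8687


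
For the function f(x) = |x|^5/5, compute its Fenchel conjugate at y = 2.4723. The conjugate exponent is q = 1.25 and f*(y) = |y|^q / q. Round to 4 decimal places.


The conjugate exponent q satisfies 1/p + 1/q = 1.
p = 5, so q = 5/(5 - 1) = 1.25
|y|^q = 2.4723^1.25 = 3.1001
f*(2.4723) = 3.1001 / 1.25 = 2.4801


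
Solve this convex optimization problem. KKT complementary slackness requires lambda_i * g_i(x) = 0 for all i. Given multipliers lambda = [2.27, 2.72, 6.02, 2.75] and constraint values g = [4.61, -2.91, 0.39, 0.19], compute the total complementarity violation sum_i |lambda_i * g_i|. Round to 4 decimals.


KKT complementary slackness check:
lambda_1 * g_1 = 2.27 * 4.61 = 10.4647
lambda_2 * g_2 = 2.72 * -2.91 = -7.9152
lambda_3 * g_3 = 6.02 * 0.39 = 2.3478
lambda_4 * g_4 = 2.75 * 0.19 = 0.5225
Total violation = 10.4647 + 7.9152 + 2.3478 + 0.5225 = 21.2502


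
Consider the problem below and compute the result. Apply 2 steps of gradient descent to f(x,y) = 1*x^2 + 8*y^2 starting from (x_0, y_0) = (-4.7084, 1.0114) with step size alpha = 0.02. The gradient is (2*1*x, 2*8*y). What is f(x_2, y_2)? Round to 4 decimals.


Gradient descent on f(x,y) = 1*x^2 + 8*y^2.
Starting point: (-4.7084, 1.0114), alpha = 0.02
Step 1: grad_x = 2*1*-4.7084 = -9.4168, grad_y = 2*8*1.0114 = 16.1824
  x_1 = -4.7084 - 0.02*-9.4168 = -4.5201
  y_1 = 1.0114 - 0.02*16.1824 = 0.6878
Step 2: grad_x = 2*1*-4.5201 = -9.0401, grad_y = 2*8*0.6878 = 11.004
  x_2 = -4.5201 - 0.02*-9.0401 = -4.3393
  y_2 = 0.6878 - 0.02*11.004 = 0.4677
f(-4.3393, 0.4677) = 1*(-4.3393)^2 + 8*0.4677^2 = 20.5789


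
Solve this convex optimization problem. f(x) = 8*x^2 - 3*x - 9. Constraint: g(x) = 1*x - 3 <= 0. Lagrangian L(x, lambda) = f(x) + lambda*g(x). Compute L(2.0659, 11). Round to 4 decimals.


Step 1: Evaluate f(x).
f(2.0659) = 8*2.0659^2 - 3*2.0659 - 9 = 18.9458
Step 2: Evaluate g(x).
g(2.0659) = 1*2.0659 - 3 = -0.9341
Step 3: Compute Lagrangian.
L = 18.9458 + 11*-0.9341 = 8.6707


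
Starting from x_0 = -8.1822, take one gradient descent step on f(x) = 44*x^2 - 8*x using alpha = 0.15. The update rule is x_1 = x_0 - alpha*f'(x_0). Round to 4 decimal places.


We compute the gradient at x_0 and apply the update.
f'(x) = 88*x - 8
f'(-8.1822) = 88*-8.1822 - 8 = -728.0336
x_1 = -8.1822 - 0.15*-728.0336 = 101.0228


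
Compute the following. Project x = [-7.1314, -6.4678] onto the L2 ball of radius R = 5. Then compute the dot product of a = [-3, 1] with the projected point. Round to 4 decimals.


Step 1: Compute ||x|| (intermediates to 6 decimals).
||x|| = sqrt((-7.1314)^2 + (-6.4678)^2) = 9.627528
Step 2: Project.
Since ||x|| > R, scale = R/||x|| = 5/9.627528 = 0.519344, proj(x) = scale * x
proj(x) = [-3.70365, -3.359013]
Step 3: Dot product.
a^T * proj(x) = -3*(-3.70365) + 1*(-3.359013) = 7.7519


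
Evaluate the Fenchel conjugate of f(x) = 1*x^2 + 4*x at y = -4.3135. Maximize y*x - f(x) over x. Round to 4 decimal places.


f*(y) = sup_x {y*x - a*x^2 - b*x} = sup_x {(y-b)*x - a*x^2}
FOC: (y - b) - 2a*x = 0 => x* = (y - b)/(2a)
x* = (-4.3135 - 4)/(2*1) = -4.1568
f*(-4.3135) = (y-b)^2/(4a) = (-4.3135 - 4)^2/(4*1)
= 69.1143/4 = 17.2786


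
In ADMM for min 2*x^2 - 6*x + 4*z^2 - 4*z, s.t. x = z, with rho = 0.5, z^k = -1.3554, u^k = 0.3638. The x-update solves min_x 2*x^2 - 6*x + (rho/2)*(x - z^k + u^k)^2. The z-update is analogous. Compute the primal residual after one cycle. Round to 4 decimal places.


ADMM iteration with rho = 0.5, z^k = -1.3554, u^k = 0.3638
Step 1: x-update.
Minimize 2*x^2 - 6*x + (0.5/2)*(x + 1.3554 + 0.3638)^2
FOC: (2*2 + 0.5)*x = 6 + 0.5*(-1.3554 - 0.3638)
x^{k+1} = 1.1423
Step 2: z-update.
Minimize 4*z^2 - 4*z + (0.5/2)*(1.1423 - z + 0.3638)^2
FOC: (2*4 + 0.5)*z = 4 + 0.5*(1.1423 + 0.3638)
z^{k+1} = 0.5592
Step 3: u-update.
u^{k+1} = 0.3638 + 1.1423 - 0.5592 = 0.9469
Step 4: Primal residual = |1.1423 - 0.5592| = 0.5831


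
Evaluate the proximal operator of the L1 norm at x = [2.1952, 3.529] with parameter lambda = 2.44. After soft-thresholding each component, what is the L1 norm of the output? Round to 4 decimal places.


Soft-thresholding with lambda = 2.44:
prox(2.1952) = sign(2.1952)*max(|2.1952| - 2.44, 0) = 0.0
prox(3.529) = sign(3.529)*max(|3.529| - 2.44, 0) = 1.089
prox(x) = [0.0, 1.089]
||prox(x)||_1 = 0.0 + 1.089 = 1.089


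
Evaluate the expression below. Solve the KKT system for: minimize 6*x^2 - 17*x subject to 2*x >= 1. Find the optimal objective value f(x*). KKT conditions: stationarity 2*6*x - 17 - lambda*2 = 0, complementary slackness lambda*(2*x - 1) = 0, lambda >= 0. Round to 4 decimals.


Step 1: Try lambda = 0 (constraint inactive).
Stationarity: 2*6*x - 17 = 0
x* = 17/(2*6) = 17/12 = 1.4167 (rounded; the exact value 17/12 is used below)
Check constraint: 2*1.4167 = 2.8334 >= 1 -- satisfied.
Step 2: Compute optimal value.
f(x*) = 6*(17/12)^2 - 17*(17/12) = -12.0417


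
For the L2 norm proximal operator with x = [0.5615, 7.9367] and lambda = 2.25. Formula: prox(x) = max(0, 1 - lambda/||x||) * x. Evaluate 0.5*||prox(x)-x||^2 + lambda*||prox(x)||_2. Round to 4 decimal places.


Step 1: Compute ||x||.
||x|| = 7.9565
Step 2: Compute scaling factor.
scale = max(0, 1 - 2.25/7.9565) = 0.7172
Step 3: prox(x) = [0.4027, 5.6923]
||prox(x)|| = 5.7065
Step 4: Proximal objective.
0.5*||prox-x||^2 = 2.5313
lambda*||prox|| = 12.8396
Total = 15.371


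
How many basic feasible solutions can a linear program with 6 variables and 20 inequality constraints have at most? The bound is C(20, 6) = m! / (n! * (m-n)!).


Each vertex corresponds to some choice of n active constraints out of m, so the number of vertices is at most C(m, n) = m! / (n!(m-n)!).
m = 20, n = 6
Numerator: 20 * 19 * 18 * 17 * 16 * 15
Denominator: 6! = 720
C(20, 6) = 38760


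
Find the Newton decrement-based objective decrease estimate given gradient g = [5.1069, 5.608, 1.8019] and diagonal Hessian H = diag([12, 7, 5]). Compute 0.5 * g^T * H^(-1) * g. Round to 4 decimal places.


Step 1: H is diagonal, so H^(-1) * g = [0.4256, 0.8011, 0.3604].
Step 2: g^T H^(-1) g = sum_i g_i^2 / H_ii
  = (5.1069)^2/12 + (5.608)^2/7 + (1.8019)^2/5
  = 2.1734 + 4.4928 + 0.6494 = 7.3155
Step 3: Objective decrease = 0.5 * g^T H^(-1) g = 3.6578


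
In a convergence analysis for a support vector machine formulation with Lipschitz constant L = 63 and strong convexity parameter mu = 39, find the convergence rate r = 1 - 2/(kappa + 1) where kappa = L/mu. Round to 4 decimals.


Step 1: Compute the condition number.
kappa = L/mu = 63/39 = 1.6154
Step 2: Compute the convergence rate.
r = 1 - 2/(kappa + 1) = 1 - 2*mu/(L + mu) = (L - mu)/(L + mu) = 24/102 = 0.2353


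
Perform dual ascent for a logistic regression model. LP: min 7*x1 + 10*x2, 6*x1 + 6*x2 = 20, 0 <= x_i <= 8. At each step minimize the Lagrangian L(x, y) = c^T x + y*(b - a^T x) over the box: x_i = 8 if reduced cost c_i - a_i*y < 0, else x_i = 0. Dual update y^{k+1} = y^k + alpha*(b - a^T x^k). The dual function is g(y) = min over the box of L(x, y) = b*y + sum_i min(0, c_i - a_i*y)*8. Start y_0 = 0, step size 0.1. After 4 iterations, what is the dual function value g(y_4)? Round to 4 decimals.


Dual ascent for LP: min 7*x1 + 10*x2, 6*x1 + 6*x2 = 20, 0 <= x_i <= 8
Step 1: y^k = 0.0, reduced costs: (7.0, 10.0)
  x^k = (0.0, 0.0), subgradient = b - a^T x = 20.0
  y^{k+1} = 0.0 + 0.1*20.0 = 2.0
Step 2: y^k = 2.0, reduced costs: (-5.0, -2.0)
  x^k = (8.0, 8.0), subgradient = b - a^T x = -76.0
  y^{k+1} = 2.0 + 0.1*-76.0 = -5.6
Step 3: y^k = -5.6, reduced costs: (40.6, 43.6)
  x^k = (0.0, 0.0), subgradient = b - a^T x = 20.0
  y^{k+1} = -5.6 + 0.1*20.0 = -3.6
Step 4: y^k = -3.6, reduced costs: (28.6, 31.6)
  x^k = (0.0, 0.0), subgradient = b - a^T x = 20.0
  y^{k+1} = -3.6 + 0.1*20.0 = -1.6
Dual objective at y_4 = -1.6: reduced costs (16.6, 19.6), box minimizer x = (0.0, 0.0)
g(y_4) = b*y + (c1 - a1*y)*x1 + (c2 - a2*y)*x2 = 20*(-1.6) + 16.6*0.0 + 19.6*0.0 = -32.0 + 0.0 + 0.0 = -32.0


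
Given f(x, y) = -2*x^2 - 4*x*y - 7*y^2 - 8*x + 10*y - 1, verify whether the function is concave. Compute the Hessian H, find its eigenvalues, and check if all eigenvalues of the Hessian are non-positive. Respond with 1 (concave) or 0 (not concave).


The Hessian of f(x,y) = -2*x^2 - 4*x*y - 7*y^2 - 8*x + 10*y - 1 is:
H = [[-4, -4], [-4, -14]]
Trace = -4 - 14 = -18
Determinant = -4*-14 - (-4)^2 = 40
Discriminant = (-18)^2 - 4*40 = 164.0
Eigenvalues: lambda_1 = -15.4031, lambda_2 = -2.5969
The function is concave.

1


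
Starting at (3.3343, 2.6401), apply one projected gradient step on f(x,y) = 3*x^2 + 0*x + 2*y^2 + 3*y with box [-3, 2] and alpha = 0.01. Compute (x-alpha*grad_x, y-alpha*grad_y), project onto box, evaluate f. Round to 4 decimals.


Step 1: Compute gradient at (3.3343, 2.6401).
grad_x = 2*3*3.3343 + 0 = 20.0058
grad_y = 2*2*2.6401 + 3 = 13.5604
Step 2: Gradient step.
x_raw = 3.3343 - 0.01*20.0058 = 3.1342
y_raw = 2.6401 - 0.01*13.5604 = 2.5045
Step 3: Project onto [-3, 2].
x_proj = clip(3.1342) = 2.0
y_proj = clip(2.5045) = 2.0
Step 4: Evaluate f.
f(2.0, 2.0) = 26.0


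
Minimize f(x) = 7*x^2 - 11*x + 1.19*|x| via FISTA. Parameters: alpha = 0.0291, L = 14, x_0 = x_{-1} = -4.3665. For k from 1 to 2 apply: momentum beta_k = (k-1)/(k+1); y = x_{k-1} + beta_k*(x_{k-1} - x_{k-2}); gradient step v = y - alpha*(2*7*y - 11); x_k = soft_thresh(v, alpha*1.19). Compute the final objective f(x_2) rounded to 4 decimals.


FISTA on f(x) = 7*x^2 - 11*x + 1.19*|x|
L = 14, alpha = 0.0291
Iteration 1: beta = 0.0, y = -4.3665 + 0.0*(-4.3665 + 4.3665) = -4.3665
  grad(y) = -72.131, v = y - alpha*grad = -2.2675
  prox(v) = soft_thresh(-2.2675, 0.0346) = -2.2329
Iteration 2: beta = 0.3333, y = -2.2329 + 0.3333*(-2.2329 + 4.3665) = -1.5216
  grad(y) = -32.303, v = y - alpha*grad = -0.5816
  prox(v) = soft_thresh(-0.5816, 0.0346) = -0.547
f(x_2) = 7*(-0.547)^2 - 11*(-0.547) + 1.19*|-0.547| = 8.7624


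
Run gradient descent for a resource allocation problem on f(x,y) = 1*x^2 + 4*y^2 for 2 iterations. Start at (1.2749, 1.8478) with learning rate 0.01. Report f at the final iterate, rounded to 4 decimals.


Gradient descent on f(x,y) = 1*x^2 + 4*y^2.
Starting point: (1.2749, 1.8478), alpha = 0.01
Step 1: grad_x = 2*1*1.2749 = 2.5498, grad_y = 2*4*1.8478 = 14.7824
  x_1 = 1.2749 - 0.01*2.5498 = 1.2494
  y_1 = 1.8478 - 0.01*14.7824 = 1.7
Step 2: grad_x = 2*1*1.2494 = 2.4988, grad_y = 2*4*1.7 = 13.5998
  x_2 = 1.2494 - 0.01*2.4988 = 1.2244
  y_2 = 1.7 - 0.01*13.5998 = 1.564
f(1.2244, 1.564) = 1*1.2244^2 + 4*1.564^2 = 11.2833


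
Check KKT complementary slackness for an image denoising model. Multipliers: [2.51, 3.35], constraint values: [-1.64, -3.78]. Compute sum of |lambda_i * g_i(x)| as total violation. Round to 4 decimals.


KKT complementary slackness check:
lambda_1 * g_1 = 2.51 * -1.64 = -4.1164
lambda_2 * g_2 = 3.35 * -3.78 = -12.663
Total violation = 4.1164 + 12.663 = 16.7794


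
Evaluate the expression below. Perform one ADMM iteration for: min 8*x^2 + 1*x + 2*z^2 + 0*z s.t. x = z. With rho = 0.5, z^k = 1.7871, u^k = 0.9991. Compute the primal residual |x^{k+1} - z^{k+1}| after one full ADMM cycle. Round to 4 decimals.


ADMM iteration with rho = 0.5, z^k = 1.7871, u^k = 0.9991
Step 1: x-update.
Minimize 8*x^2 + 1*x + (0.5/2)*(x - 1.7871 + 0.9991)^2
FOC: (2*8 + 0.5)*x = -1 + 0.5*(1.7871 - 0.9991)
x^{k+1} = -0.0367
Step 2: z-update.
Minimize 2*z^2 + 0*z + (0.5/2)*(-0.0367 - z + 0.9991)^2
FOC: (2*2 + 0.5)*z = 0 + 0.5*(-0.0367 + 0.9991)
z^{k+1} = 0.1069
Step 3: u-update.
u^{k+1} = 0.9991 - 0.0367 - 0.1069 = 0.8554
Step 4: Primal residual = |-0.0367 - 0.1069| = 0.1437


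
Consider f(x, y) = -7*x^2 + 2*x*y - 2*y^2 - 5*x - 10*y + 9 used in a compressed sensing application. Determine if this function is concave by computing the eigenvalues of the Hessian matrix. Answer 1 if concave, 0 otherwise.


The Hessian of f(x,y) = -7*x^2 + 2*x*y - 2*y^2 - 5*x - 10*y + 9 is:
H = [[-14, 2], [2, -4]]
Trace = -14 - 4 = -18
Determinant = -14*-4 - (2)^2 = 52
Discriminant = (-18)^2 - 4*52 = 116.0
Eigenvalues: lambda_1 = -14.3852, lambda_2 = -3.6148
The function is concave.

1


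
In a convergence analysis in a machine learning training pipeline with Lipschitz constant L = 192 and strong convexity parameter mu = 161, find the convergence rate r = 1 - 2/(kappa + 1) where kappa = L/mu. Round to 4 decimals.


Step 1: Compute the condition number.
kappa = L/mu = 192/161 = 1.1925
Step 2: Compute the convergence rate.
r = 1 - 2/(kappa + 1) = 1 - 2*mu/(L + mu) = (L - mu)/(L + mu) = 31/353 = 0.0878


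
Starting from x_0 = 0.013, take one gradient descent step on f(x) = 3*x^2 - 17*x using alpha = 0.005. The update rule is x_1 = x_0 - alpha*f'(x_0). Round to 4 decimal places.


We compute the gradient at x_0 and apply the update.
f'(x) = 6*x - 17
f'(0.013) = 6*0.013 - 17 = -16.922
x_1 = 0.013 - 0.005*-16.922 = 0.0976


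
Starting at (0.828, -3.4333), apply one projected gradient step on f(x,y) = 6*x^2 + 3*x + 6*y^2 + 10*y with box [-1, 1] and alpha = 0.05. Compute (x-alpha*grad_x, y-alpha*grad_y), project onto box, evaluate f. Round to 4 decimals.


Step 1: Compute gradient at (0.828, -3.4333).
grad_x = 2*6*0.828 + 3 = 12.936
grad_y = 2*6*-3.4333 + 10 = -31.1996
Step 2: Gradient step.
x_raw = 0.828 - 0.05*12.936 = 0.1812
y_raw = -3.4333 - 0.05*-31.1996 = -1.8733
Step 3: Project onto [-1, 1].
x_proj = clip(0.1812) = 0.1812
y_proj = clip(-1.8733) = -1.0
Step 4: Evaluate f.
f(0.1812, -1.0) = -3.2594


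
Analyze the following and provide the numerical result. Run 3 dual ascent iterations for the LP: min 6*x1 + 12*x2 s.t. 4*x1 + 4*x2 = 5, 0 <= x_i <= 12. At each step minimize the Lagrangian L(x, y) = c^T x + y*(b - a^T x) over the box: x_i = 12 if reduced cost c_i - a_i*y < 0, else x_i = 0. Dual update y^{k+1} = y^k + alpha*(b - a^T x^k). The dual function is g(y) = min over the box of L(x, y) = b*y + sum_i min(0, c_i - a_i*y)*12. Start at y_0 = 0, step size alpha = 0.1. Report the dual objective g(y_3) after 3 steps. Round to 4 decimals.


Dual ascent for LP: min 6*x1 + 12*x2, 4*x1 + 4*x2 = 5, 0 <= x_i <= 12
Step 1: y^k = 0.0, reduced costs: (6.0, 12.0)
  x^k = (0.0, 0.0), subgradient = b - a^T x = 5.0
  y^{k+1} = 0.0 + 0.1*5.0 = 0.5
Step 2: y^k = 0.5, reduced costs: (4.0, 10.0)
  x^k = (0.0, 0.0), subgradient = b - a^T x = 5.0
  y^{k+1} = 0.5 + 0.1*5.0 = 1.0
Step 3: y^k = 1.0, reduced costs: (2.0, 8.0)
  x^k = (0.0, 0.0), subgradient = b - a^T x = 5.0
  y^{k+1} = 1.0 + 0.1*5.0 = 1.5
Dual objective at y_3 = 1.5: reduced costs (0.0, 6.0), box minimizer x = (0.0, 0.0)
g(y_3) = b*y + (c1 - a1*y)*x1 + (c2 - a2*y)*x2 = 5*1.5 + 0.0*0.0 + 6.0*0.0 = 7.5 + 0.0 + 0.0 = 7.5


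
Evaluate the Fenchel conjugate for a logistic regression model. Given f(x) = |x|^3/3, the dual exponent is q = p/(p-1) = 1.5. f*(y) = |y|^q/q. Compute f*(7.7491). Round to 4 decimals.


The conjugate exponent q satisfies 1/p + 1/q = 1.
p = 3, so q = 3/(3 - 1) = 1.5
|y|^q = 7.7491^1.5 = 21.5713
f*(7.7491) = 21.5713 / 1.5 = 14.3809


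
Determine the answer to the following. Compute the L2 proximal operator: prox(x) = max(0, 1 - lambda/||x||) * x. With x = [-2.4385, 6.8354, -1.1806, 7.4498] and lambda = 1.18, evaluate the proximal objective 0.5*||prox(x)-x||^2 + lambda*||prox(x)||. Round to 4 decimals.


Step 1: Compute ||x||.
||x|| = 10.4672
Step 2: Compute scaling factor.
scale = max(0, 1 - 1.18/10.4672) = 0.8873
Step 3: prox(x) = [-2.1636, 6.0648, -1.0475, 6.61]
||prox(x)|| = 9.2872
Step 4: Proximal objective.
0.5*||prox-x||^2 = 0.6962
lambda*||prox|| = 10.9589
Total = 11.6551


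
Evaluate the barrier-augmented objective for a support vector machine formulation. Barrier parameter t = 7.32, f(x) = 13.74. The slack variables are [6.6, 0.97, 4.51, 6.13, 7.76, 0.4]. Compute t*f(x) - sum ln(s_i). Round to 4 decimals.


Step 1: Compute log-barrier.
ln values: [1.8871, -0.0305, 1.5063, 1.8132, 2.049, -0.9163]
phi = -(1.8871 - 0.0305 + 1.5063 + 1.8132 + 2.049 - 0.9163) = -6.3088
Step 2: Compute augmented objective.
t*f(x) = 7.32*13.74 = 100.5768
Total = 100.5768 - 6.3088 = 94.268


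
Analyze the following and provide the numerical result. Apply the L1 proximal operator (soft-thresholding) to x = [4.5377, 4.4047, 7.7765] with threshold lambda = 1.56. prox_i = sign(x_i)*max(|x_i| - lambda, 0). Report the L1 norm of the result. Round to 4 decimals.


Soft-thresholding with lambda = 1.56:
prox(4.5377) = sign(4.5377)*max(|4.5377| - 1.56, 0) = 2.9777
prox(4.4047) = sign(4.4047)*max(|4.4047| - 1.56, 0) = 2.8447
prox(7.7765) = sign(7.7765)*max(|7.7765| - 1.56, 0) = 6.2165
prox(x) = [2.9777, 2.8447, 6.2165]
||prox(x)||_1 = 2.9777 + 2.8447 + 6.2165 = 12.0389


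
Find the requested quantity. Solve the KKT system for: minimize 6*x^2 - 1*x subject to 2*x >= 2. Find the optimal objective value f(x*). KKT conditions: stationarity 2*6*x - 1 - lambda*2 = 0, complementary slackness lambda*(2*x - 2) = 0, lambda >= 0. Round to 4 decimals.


Step 1: Try lambda = 0 (constraint inactive).
x_unc = 1/(2*6) = 0.0833
Check: 2*0.0833 = 0.1666 < 2 -- violated!
Step 2: Constraint must be active: 2*x = 2
x* = 2/2 = 1.0
lambda = (2*6*1.0 - 1)/2 = 5.5
Step 3: Compute optimal value.
f(x*) = 6*1.0^2 - 1*1.0 = 5.0


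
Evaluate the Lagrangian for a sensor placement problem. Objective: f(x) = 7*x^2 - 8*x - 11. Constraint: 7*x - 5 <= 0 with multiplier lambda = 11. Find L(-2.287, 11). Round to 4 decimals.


Step 1: Evaluate f(x).
f(-2.287) = 7*(-2.287)^2 - 8*(-2.287) - 11 = 43.9086
Step 2: Evaluate g(x).
g(-2.287) = 7*-2.287 - 5 = -21.009
Step 3: Compute Lagrangian.
L = 43.9086 + 11*-21.009 = -187.1904


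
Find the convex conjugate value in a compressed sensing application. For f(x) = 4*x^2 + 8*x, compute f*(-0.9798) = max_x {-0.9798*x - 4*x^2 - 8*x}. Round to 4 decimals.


f*(y) = sup_x {y*x - a*x^2 - b*x} = sup_x {(y-b)*x - a*x^2}
FOC: (y - b) - 2a*x = 0 => x* = (y - b)/(2a)
x* = (-0.9798 - 8)/(2*4) = -1.1225
f*(-0.9798) = (y-b)^2/(4a) = (-0.9798 - 8)^2/(4*4)
= 80.6368/16 = 5.0398


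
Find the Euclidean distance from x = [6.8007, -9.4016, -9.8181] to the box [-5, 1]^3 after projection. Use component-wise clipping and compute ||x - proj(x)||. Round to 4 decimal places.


Project each component onto [-5, 1].
clip(6.8007) = 1.0, clip(-9.4016) = -5.0, clip(-9.8181) = -5.0
Projection = [1.0, -5.0, -5.0]
Squared diffs: [33.6481, 19.3741, 23.2141]
Distance = sqrt(76.2363) = 8.7313


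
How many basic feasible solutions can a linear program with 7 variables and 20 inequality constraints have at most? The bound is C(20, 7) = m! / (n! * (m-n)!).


Each vertex corresponds to some choice of n active constraints out of m, so the number of vertices is at most C(m, n) = m! / (n!(m-n)!).
m = 20, n = 7
Numerator: 20 * 19 * 18 * 17 * 16 * 15 * 14
Denominator: 7! = 5040
C(20, 7) = 77520


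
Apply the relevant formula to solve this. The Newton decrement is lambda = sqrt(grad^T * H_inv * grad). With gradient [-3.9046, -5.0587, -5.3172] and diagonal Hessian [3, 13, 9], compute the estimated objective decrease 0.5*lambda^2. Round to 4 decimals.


Step 1: H is diagonal, so H^(-1) * g = [-1.3015, -0.3891, -0.5908].
Step 2: g^T H^(-1) g = sum_i g_i^2 / H_ii
  = (-3.9046)^2/3 + (-5.0587)^2/13 + (-5.3172)^2/9
  = 5.082 + 1.9685 + 3.1414 = 10.1919
Step 3: Objective decrease = 0.5 * g^T H^(-1) g = 5.0959


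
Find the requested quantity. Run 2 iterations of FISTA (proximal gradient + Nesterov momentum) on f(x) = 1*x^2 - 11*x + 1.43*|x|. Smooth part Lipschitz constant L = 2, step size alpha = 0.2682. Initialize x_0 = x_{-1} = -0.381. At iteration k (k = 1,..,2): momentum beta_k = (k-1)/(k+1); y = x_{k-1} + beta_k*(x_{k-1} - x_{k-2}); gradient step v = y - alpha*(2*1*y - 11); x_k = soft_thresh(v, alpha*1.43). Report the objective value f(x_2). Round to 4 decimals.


FISTA on f(x) = 1*x^2 - 11*x + 1.43*|x|
L = 2, alpha = 0.2682
Iteration 1: beta = 0.0, y = -0.381 + 0.0*(-0.381 + 0.381) = -0.381
  grad(y) = -11.762, v = y - alpha*grad = 2.7736
  prox(v) = soft_thresh(2.7736, 0.3835) = 2.39
Iteration 2: beta = 0.3333, y = 2.39 + 0.3333*(2.39 + 0.381) = 3.3137
  grad(y) = -4.3726, v = y - alpha*grad = 4.4864
  prox(v) = soft_thresh(4.4864, 0.3835) = 4.1029
f(x_2) = 1*4.1029^2 - 11*4.1029 + 1.43*|4.1029| = -22.431


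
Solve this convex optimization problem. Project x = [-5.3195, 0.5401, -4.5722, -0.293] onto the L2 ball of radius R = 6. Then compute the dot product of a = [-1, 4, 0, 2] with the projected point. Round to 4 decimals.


Step 1: Compute ||x|| (intermediates to 6 decimals).
||x|| = sqrt((-5.3195)^2 + 0.5401^2 + (-4.5722)^2 + (-0.293)^2) = 7.041282
Step 2: Project.
Since ||x|| > R, scale = R/||x|| = 6/7.041282 = 0.852118, proj(x) = scale * x
proj(x) = [-4.532842, 0.460229, -3.896054, -0.249671]
Step 3: Dot product.
a^T * proj(x) = -1*(-4.532842) + 4*0.460229 + 0*(-3.896054) + 2*(-0.249671) = 5.8744


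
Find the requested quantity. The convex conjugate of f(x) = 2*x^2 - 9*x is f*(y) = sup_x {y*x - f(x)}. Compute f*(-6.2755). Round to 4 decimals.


f*(y) = sup_x {y*x - a*x^2 - b*x} = sup_x {(y-b)*x - a*x^2}
FOC: (y - b) - 2a*x = 0 => x* = (y - b)/(2a)
x* = (-6.2755 + 9)/(2*2) = 0.6811
f*(-6.2755) = (y-b)^2/(4a) = (-6.2755 + 9)^2/(4*2)
= 7.4229/8 = 0.9279


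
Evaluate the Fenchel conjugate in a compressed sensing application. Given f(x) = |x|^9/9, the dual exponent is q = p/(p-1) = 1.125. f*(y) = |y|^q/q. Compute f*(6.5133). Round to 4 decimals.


The conjugate exponent q satisfies 1/p + 1/q = 1.
p = 9, so q = 9/(9 - 1) = 1.125
|y|^q = 6.5133^1.125 = 8.2324
f*(6.5133) = 8.2324 / 1.125 = 7.3177


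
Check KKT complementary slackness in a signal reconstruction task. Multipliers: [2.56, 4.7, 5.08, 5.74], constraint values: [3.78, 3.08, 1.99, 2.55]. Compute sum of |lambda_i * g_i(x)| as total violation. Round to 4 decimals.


KKT complementary slackness check:
lambda_1 * g_1 = 2.56 * 3.78 = 9.6768
lambda_2 * g_2 = 4.7 * 3.08 = 14.476
lambda_3 * g_3 = 5.08 * 1.99 = 10.1092
lambda_4 * g_4 = 5.74 * 2.55 = 14.637
Total violation = 9.6768 + 14.476 + 10.1092 + 14.637 = 48.899


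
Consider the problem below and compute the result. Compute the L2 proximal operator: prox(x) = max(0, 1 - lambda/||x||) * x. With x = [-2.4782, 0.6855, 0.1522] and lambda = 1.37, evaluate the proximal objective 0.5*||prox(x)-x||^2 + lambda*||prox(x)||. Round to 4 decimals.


Step 1: Compute ||x||.
||x|| = 2.5758
Step 2: Compute scaling factor.
scale = max(0, 1 - 1.37/2.5758) = 0.4681
Step 3: prox(x) = [-1.1601, 0.3209, 0.0712]
||prox(x)|| = 1.2058
Step 4: Proximal objective.
0.5*||prox-x||^2 = 0.9385
lambda*||prox|| = 1.6519
Total = 2.5903


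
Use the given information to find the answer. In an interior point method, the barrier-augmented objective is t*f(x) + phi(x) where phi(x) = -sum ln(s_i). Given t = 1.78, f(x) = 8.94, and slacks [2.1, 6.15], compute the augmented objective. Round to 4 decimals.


Step 1: Compute log-barrier.
ln values: [0.7419, 1.8165]
phi = -(0.7419 + 1.8165) = -2.5584
Step 2: Compute augmented objective.
t*f(x) = 1.78*8.94 = 15.9132
Total = 15.9132 - 2.5584 = 13.3548


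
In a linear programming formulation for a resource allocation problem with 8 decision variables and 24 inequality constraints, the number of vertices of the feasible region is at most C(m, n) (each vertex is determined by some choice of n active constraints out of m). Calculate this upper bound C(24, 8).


Each vertex corresponds to some choice of n active constraints out of m, so the number of vertices is at most C(m, n) = m! / (n!(m-n)!).
m = 24, n = 8
Numerator: 24 * 23 * 22 * 21 * 20 * 19 * 18 * 17
Denominator: 8! = 40320
C(24, 8) = 735471


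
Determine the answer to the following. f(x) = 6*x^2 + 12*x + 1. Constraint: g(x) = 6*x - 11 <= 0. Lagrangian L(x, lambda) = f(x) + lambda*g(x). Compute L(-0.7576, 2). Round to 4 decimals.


Step 1: Evaluate f(x).
f(-0.7576) = 6*(-0.7576)^2 + 12*(-0.7576) + 1 = -4.6475
Step 2: Evaluate g(x).
g(-0.7576) = 6*-0.7576 - 11 = -15.5456
Step 3: Compute Lagrangian.
L = -4.6475 + 2*-15.5456 = -35.7387
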